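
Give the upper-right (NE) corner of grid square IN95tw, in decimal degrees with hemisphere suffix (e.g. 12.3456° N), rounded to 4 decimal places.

45.9583° N, 0.3333° W

Field I=8, N=13: +8·20° lon, +13·10° lat → SW at lon -20°, lat 40°.
Square 9, 5: +9·2° lon, +5·1° lat → SW at lon -2°, lat 45°.
Subsquare t=19, w=22: +19·0.0833333° lon, +22·0.0416667° lat → SW at lon -0.416667°, lat 45.9167°.
Cell spans 0.0833333° lon × 0.0416667° lat. NE corner is SW corner plus one full cell.
latitude 45.9583° N, longitude 0.3333° W.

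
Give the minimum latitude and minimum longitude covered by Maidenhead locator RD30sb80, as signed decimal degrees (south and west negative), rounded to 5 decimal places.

Field R=17, D=3: +17·20° lon, +3·10° lat → SW at lon 160°, lat -60°.
Square 3, 0: +3·2° lon, +0·1° lat → SW at lon 166°, lat -60°.
Subsquare s=18, b=1: +18·0.0833333° lon, +1·0.0416667° lat → SW at lon 167.5°, lat -59.9583°.
Extended square 8, 0: +8·0.00833333° lon, +0·0.00416667° lat → SW at lon 167.567°, lat -59.9583°.
latitude -59.95833, longitude 167.56667.

-59.95833, 167.56667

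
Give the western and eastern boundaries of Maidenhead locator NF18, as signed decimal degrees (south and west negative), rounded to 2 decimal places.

82.00, 84.00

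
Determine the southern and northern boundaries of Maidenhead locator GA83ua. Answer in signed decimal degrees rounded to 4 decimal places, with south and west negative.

Field G=6, A=0: +6·20° lon, +0·10° lat → SW at lon -60°, lat -90°.
Square 8, 3: +8·2° lon, +3·1° lat → SW at lon -44°, lat -87°.
Subsquare u=20, a=0: +20·0.0833333° lon, +0·0.0416667° lat → SW at lon -42.3333°, lat -87°.
Cell spans 0.0833333° lon × 0.0416667° lat.
south -87.0000, north -86.9583.

-87.0000, -86.9583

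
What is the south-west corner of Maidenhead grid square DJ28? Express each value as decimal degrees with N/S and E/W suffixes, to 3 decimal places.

8.000° N, 116.000° W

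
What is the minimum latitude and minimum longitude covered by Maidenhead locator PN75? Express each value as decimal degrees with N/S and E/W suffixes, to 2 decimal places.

45.00° N, 134.00° E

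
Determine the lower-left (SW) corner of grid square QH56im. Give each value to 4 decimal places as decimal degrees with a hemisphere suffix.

Field Q=16, H=7: +16·20° lon, +7·10° lat → SW at lon 140°, lat -20°.
Square 5, 6: +5·2° lon, +6·1° lat → SW at lon 150°, lat -14°.
Subsquare i=8, m=12: +8·0.0833333° lon, +12·0.0416667° lat → SW at lon 150.667°, lat -13.5°.
latitude 13.5000° S, longitude 150.6667° E.

13.5000° S, 150.6667° E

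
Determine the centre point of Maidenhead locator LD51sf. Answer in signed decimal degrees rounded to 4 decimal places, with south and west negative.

Field L=11, D=3: +11·20° lon, +3·10° lat → SW at lon 40°, lat -60°.
Square 5, 1: +5·2° lon, +1·1° lat → SW at lon 50°, lat -59°.
Subsquare s=18, f=5: +18·0.0833333° lon, +5·0.0416667° lat → SW at lon 51.5°, lat -58.7917°.
Cell spans 0.0833333° lon × 0.0416667° lat. Centre is SW corner plus half of each.
latitude -58.7708, longitude 51.5417.

-58.7708, 51.5417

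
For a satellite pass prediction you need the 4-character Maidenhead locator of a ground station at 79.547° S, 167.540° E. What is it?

Offset from 180°W / 90°S: lon 347.54°, lat 10.45°.
Field: lon ⌊347.54/20⌋ = 17 → R; lat ⌊10.45/10⌋ = 1 → B.
Square: lon ⌊7.54/2⌋ = 3; lat ⌊0.45/1⌋ = 0.

RB30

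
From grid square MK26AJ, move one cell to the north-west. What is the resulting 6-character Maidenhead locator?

Longitude subsquare a = 0; −1 → -1, wraps to 23 = x, carry into square.
Longitude square 2; −1 → 1.
Latitude subsquare j = 9; +1 → 10 = k.

MK16xk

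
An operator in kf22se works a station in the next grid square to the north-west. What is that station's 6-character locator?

Longitude subsquare s = 18; −1 → 17 = r.
Latitude subsquare e = 4; +1 → 5 = f.

KF22rf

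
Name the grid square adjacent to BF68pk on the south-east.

BF68qj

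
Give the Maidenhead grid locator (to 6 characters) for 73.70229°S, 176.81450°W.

AB16oh

Shift to the Maidenhead origin (180°W, 90°S): lon 3.1855, lat 16.2977.
Field: 3.1855/20 → 0 → A, 16.2977/10 → 1 → B; chars AB.
Square: 3.1855/2 → 1, 6.2977/1 → 6; chars 16.
Subsquare: 1.1855/0.0833333 → 14 → o, 0.2977/0.0416667 → 7 → h; chars oh.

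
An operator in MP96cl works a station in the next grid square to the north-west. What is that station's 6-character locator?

Longitude subsquare c = 2; −1 → 1 = b.
Latitude subsquare l = 11; +1 → 12 = m.

MP96bm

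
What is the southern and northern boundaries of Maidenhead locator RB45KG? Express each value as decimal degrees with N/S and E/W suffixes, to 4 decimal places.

Field R=17, B=1: +17·20° lon, +1·10° lat → SW at lon 160°, lat -80°.
Square 4, 5: +4·2° lon, +5·1° lat → SW at lon 168°, lat -75°.
Subsquare k=10, g=6: +10·0.0833333° lon, +6·0.0416667° lat → SW at lon 168.833°, lat -74.75°.
Cell spans 0.0833333° lon × 0.0416667° lat.
south 74.7500° S, north 74.7083° S.

74.7500° S, 74.7083° S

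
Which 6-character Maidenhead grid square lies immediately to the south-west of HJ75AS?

Longitude subsquare a = 0; −1 → -1, wraps to 23 = x, carry into square.
Longitude square 7; −1 → 6.
Latitude subsquare s = 18; −1 → 17 = r.

HJ65xr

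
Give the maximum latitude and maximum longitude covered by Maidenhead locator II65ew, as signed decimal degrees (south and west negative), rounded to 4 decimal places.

Field I=8, I=8: +8·20° lon, +8·10° lat → SW at lon -20°, lat -10°.
Square 6, 5: +6·2° lon, +5·1° lat → SW at lon -8°, lat -5°.
Subsquare e=4, w=22: +4·0.0833333° lon, +22·0.0416667° lat → SW at lon -7.66667°, lat -4.08333°.
Cell spans 0.0833333° lon × 0.0416667° lat. NE corner is SW corner plus one full cell.
latitude -4.0417, longitude -7.5833.

-4.0417, -7.5833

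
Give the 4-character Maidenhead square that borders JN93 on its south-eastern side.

Longitude square 9; +1 → 10, wraps to 0, carry into field.
Longitude field J = 9; +1 → 10 = K.
Latitude square 3; −1 → 2.

KN02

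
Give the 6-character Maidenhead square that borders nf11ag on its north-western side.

NF01xh

Longitude subsquare a = 0; −1 → -1, wraps to 23 = x, carry into square.
Longitude square 1; −1 → 0.
Latitude subsquare g = 6; +1 → 7 = h.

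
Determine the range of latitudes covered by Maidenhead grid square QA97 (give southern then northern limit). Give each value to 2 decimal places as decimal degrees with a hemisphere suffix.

Field Q=16, A=0: +16·20° lon, +0·10° lat → SW at lon 140°, lat -90°.
Square 9, 7: +9·2° lon, +7·1° lat → SW at lon 158°, lat -83°.
Cell spans 2° lon × 1° lat.
south 83.00° S, north 82.00° S.

83.00° S, 82.00° S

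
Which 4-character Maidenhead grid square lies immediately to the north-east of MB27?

MB38

Longitude square 2; +1 → 3.
Latitude square 7; +1 → 8.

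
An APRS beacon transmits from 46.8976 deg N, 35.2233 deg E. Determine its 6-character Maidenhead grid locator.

KN76ov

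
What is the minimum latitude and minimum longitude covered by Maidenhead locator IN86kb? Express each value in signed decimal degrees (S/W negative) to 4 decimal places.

Field I=8, N=13: +8·20° lon, +13·10° lat → SW at lon -20°, lat 40°.
Square 8, 6: +8·2° lon, +6·1° lat → SW at lon -4°, lat 46°.
Subsquare k=10, b=1: +10·0.0833333° lon, +1·0.0416667° lat → SW at lon -3.16667°, lat 46.0417°.
latitude 46.0417, longitude -3.1667.

46.0417, -3.1667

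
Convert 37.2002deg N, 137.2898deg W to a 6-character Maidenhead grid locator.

Add 180° to longitude and 90° to latitude: 42.7102, 127.2002.
Field: lon ⌊42.7102/20⌋ = 2 → C; lat ⌊127.2002/10⌋ = 12 → M.
Square: lon ⌊2.7102/2⌋ = 1; lat ⌊7.2002/1⌋ = 7.
Subsquare: lon ⌊0.7102/0.0833333⌋ = 8 → i; lat ⌊0.2002/0.0416667⌋ = 4 → e.

CM17ie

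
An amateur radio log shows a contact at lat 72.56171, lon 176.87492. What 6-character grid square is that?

Shift to the Maidenhead origin (180°W, 90°S): lon 356.8749, lat 162.5617.
Field: 356.8749/20 → 17 → R, 162.5617/10 → 16 → Q; chars RQ.
Square: 16.8749/2 → 8, 2.5617/1 → 2; chars 82.
Subsquare: 0.8749/0.0833333 → 10 → k, 0.5617/0.0416667 → 13 → n; chars kn.

RQ82kn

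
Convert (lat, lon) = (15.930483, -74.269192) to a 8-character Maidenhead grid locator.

Shift to the Maidenhead origin (180°W, 90°S): lon 105.73081, lat 105.93048.
Field: 105.73081/20 → 5 → F, 105.93048/10 → 10 → K; chars FK.
Square: 5.73081/2 → 2, 5.93048/1 → 5; chars 25.
Subsquare: 1.73081/0.0833333 → 20 → u, 0.93048/0.0416667 → 22 → w; chars uw.
Extended square: 0.06414/0.00833333 → 7, 0.01382/0.00416667 → 3; chars 73.

FK25uw73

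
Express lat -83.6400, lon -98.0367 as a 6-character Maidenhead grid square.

EA06xi

Shift to the Maidenhead origin (180°W, 90°S): lon 81.9633, lat 6.3600.
Field: lon ⌊81.9633/20⌋ = 4 → E; lat ⌊6.3600/10⌋ = 0 → A.
Square: lon ⌊1.9633/2⌋ = 0; lat ⌊6.3600/1⌋ = 6.
Subsquare: lon ⌊1.9633/0.0833333⌋ = 23 → x; lat ⌊0.3600/0.0416667⌋ = 8 → i.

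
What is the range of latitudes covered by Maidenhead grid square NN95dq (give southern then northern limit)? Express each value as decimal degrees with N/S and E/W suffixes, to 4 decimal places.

Field N=13, N=13: +13·20° lon, +13·10° lat → SW at lon 80°, lat 40°.
Square 9, 5: +9·2° lon, +5·1° lat → SW at lon 98°, lat 45°.
Subsquare d=3, q=16: +3·0.0833333° lon, +16·0.0416667° lat → SW at lon 98.25°, lat 45.6667°.
Cell spans 0.0833333° lon × 0.0416667° lat.
south 45.6667° N, north 45.7083° N.

45.6667° N, 45.7083° N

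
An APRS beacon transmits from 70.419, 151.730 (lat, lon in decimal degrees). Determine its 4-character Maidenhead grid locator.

Add 180° to longitude and 90° to latitude: 331.73, 160.42.
Field: lon ⌊331.73/20⌋ = 16 → Q; lat ⌊160.42/10⌋ = 16 → Q.
Square: lon ⌊11.73/2⌋ = 5; lat ⌊0.42/1⌋ = 0.

QQ50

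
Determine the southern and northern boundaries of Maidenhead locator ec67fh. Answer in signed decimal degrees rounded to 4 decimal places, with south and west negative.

-62.7083, -62.6667

Field E=4, C=2: +4·20° lon, +2·10° lat → SW at lon -100°, lat -70°.
Square 6, 7: +6·2° lon, +7·1° lat → SW at lon -88°, lat -63°.
Subsquare f=5, h=7: +5·0.0833333° lon, +7·0.0416667° lat → SW at lon -87.5833°, lat -62.7083°.
Cell spans 0.0833333° lon × 0.0416667° lat.
south -62.7083, north -62.6667.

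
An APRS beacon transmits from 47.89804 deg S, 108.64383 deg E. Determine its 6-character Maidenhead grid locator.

Add 180° to longitude and 90° to latitude: 288.6438, 42.1020.
Field (20°×10°, letters A–R): lon ⌊288.6438/20⌋ = 14 → O; lat ⌊42.1020/10⌋ = 4 → E.
Square (2°×1°, digits 0–9): lon ⌊8.6438/2⌋ = 4; lat ⌊2.1020/1⌋ = 2.
Subsquare (5′×2.5′, letters a–x): lon ⌊0.6438/0.0833333⌋ = 7 → h; lat ⌊0.1020/0.0416667⌋ = 2 → c.

OE42hc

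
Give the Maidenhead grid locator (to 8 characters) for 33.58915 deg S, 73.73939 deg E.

MF66uj88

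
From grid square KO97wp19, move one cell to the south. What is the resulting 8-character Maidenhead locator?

Latitude extended square 9; −1 → 8.
The longitude characters are unchanged.

KO97wp18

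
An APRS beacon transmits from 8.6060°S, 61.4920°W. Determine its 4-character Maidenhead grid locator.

Offset from 180°W / 90°S: lon 118.51°, lat 81.39°.
Field (20°×10°, letters A–R): 118.51/20 → 5 → F, 81.39/10 → 8 → I; chars FI.
Square (2°×1°, digits 0–9): 18.51/2 → 9, 1.39/1 → 1; chars 91.

FI91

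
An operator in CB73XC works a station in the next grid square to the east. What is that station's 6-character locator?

CB83ac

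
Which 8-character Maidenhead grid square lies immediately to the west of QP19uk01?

Longitude extended square 0; −1 → -1, wraps to 9, carry into subsquare.
Longitude subsquare u = 20; −1 → 19 = t.
The latitude characters are unchanged.

QP19tk91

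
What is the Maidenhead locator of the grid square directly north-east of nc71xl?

NC81am

Longitude subsquare x = 23; +1 → 24, wraps to 0 = a, carry into square.
Longitude square 7; +1 → 8.
Latitude subsquare l = 11; +1 → 12 = m.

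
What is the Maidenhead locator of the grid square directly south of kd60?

KC69

Latitude square 0; −1 → -1, wraps to 9, carry into field.
Latitude field D = 3; −1 → 2 = C.
The longitude characters are unchanged.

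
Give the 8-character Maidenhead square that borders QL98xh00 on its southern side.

QL98xg09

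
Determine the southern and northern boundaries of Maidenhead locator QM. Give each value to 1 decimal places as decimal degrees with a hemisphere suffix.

30.0° N, 40.0° N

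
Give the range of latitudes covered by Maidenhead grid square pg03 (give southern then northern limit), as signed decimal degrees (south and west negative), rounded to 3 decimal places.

Field P=15, G=6: +15·20° lon, +6·10° lat → SW at lon 120°, lat -30°.
Square 0, 3: +0·2° lon, +3·1° lat → SW at lon 120°, lat -27°.
Cell spans 2° lon × 1° lat.
south -27.000, north -26.000.

-27.000, -26.000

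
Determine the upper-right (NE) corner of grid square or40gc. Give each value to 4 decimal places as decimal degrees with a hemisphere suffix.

80.1250° N, 108.5833° E

Field O=14, R=17: +14·20° lon, +17·10° lat → SW at lon 100°, lat 80°.
Square 4, 0: +4·2° lon, +0·1° lat → SW at lon 108°, lat 80°.
Subsquare g=6, c=2: +6·0.0833333° lon, +2·0.0416667° lat → SW at lon 108.5°, lat 80.0833°.
Cell spans 0.0833333° lon × 0.0416667° lat. NE corner is SW corner plus one full cell.
latitude 80.1250° N, longitude 108.5833° E.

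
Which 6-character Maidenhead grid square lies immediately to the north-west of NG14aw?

Longitude subsquare a = 0; −1 → -1, wraps to 23 = x, carry into square.
Longitude square 1; −1 → 0.
Latitude subsquare w = 22; +1 → 23 = x.

NG04xx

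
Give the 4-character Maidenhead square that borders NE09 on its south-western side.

ME98

Longitude square 0; −1 → -1, wraps to 9, carry into field.
Longitude field N = 13; −1 → 12 = M.
Latitude square 9; −1 → 8.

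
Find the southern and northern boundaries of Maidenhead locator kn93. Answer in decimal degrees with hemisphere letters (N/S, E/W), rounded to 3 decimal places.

43.000° N, 44.000° N

Field K=10, N=13: +10·20° lon, +13·10° lat → SW at lon 20°, lat 40°.
Square 9, 3: +9·2° lon, +3·1° lat → SW at lon 38°, lat 43°.
Cell spans 2° lon × 1° lat.
south 43.000° N, north 44.000° N.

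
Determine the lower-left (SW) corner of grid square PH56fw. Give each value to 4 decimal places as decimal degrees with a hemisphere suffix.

13.0833° S, 130.4167° E

Field P=15, H=7: +15·20° lon, +7·10° lat → SW at lon 120°, lat -20°.
Square 5, 6: +5·2° lon, +6·1° lat → SW at lon 130°, lat -14°.
Subsquare f=5, w=22: +5·0.0833333° lon, +22·0.0416667° lat → SW at lon 130.417°, lat -13.0833°.
latitude 13.0833° S, longitude 130.4167° E.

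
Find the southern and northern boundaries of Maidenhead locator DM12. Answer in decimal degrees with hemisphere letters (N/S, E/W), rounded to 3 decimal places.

Field D=3, M=12: +3·20° lon, +12·10° lat → SW at lon -120°, lat 30°.
Square 1, 2: +1·2° lon, +2·1° lat → SW at lon -118°, lat 32°.
Cell spans 2° lon × 1° lat.
south 32.000° N, north 33.000° N.

32.000° N, 33.000° N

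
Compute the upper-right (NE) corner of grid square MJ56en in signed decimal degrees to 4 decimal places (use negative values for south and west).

6.5833, 70.4167

Field M=12, J=9: +12·20° lon, +9·10° lat → SW at lon 60°, lat 0°.
Square 5, 6: +5·2° lon, +6·1° lat → SW at lon 70°, lat 6°.
Subsquare e=4, n=13: +4·0.0833333° lon, +13·0.0416667° lat → SW at lon 70.3333°, lat 6.54167°.
Cell spans 0.0833333° lon × 0.0416667° lat. NE corner is SW corner plus one full cell.
latitude 6.5833, longitude 70.4167.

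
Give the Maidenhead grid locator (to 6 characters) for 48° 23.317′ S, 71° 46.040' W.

FE41co

Shift to the Maidenhead origin (180°W, 90°S): lon 108.2327, lat 41.6114.
Field: 108.2327/20 → 5 → F, 41.6114/10 → 4 → E; chars FE.
Square: 8.2327/2 → 4, 1.6114/1 → 1; chars 41.
Subsquare: 0.2327/0.0833333 → 2 → c, 0.6114/0.0416667 → 14 → o; chars co.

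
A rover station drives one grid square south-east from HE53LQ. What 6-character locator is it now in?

Longitude subsquare l = 11; +1 → 12 = m.
Latitude subsquare q = 16; −1 → 15 = p.

HE53mp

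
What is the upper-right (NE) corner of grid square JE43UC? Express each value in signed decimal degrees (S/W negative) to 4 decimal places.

Field J=9, E=4: +9·20° lon, +4·10° lat → SW at lon 0°, lat -50°.
Square 4, 3: +4·2° lon, +3·1° lat → SW at lon 8°, lat -47°.
Subsquare u=20, c=2: +20·0.0833333° lon, +2·0.0416667° lat → SW at lon 9.66667°, lat -46.9167°.
Cell spans 0.0833333° lon × 0.0416667° lat. NE corner is SW corner plus one full cell.
latitude -46.8750, longitude 9.7500.

-46.8750, 9.7500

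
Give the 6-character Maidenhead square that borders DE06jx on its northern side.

DE07ja

Latitude subsquare x = 23; +1 → 24, wraps to 0 = a, carry into square.
Latitude square 6; +1 → 7.
The longitude characters are unchanged.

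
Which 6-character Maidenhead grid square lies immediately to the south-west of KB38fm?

Longitude subsquare f = 5; −1 → 4 = e.
Latitude subsquare m = 12; −1 → 11 = l.

KB38el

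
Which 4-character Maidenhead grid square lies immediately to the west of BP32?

Longitude square 3; −1 → 2.
The latitude characters are unchanged.

BP22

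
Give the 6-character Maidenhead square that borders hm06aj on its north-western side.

Longitude subsquare a = 0; −1 → -1, wraps to 23 = x, carry into square.
Longitude square 0; −1 → -1, wraps to 9, carry into field.
Longitude field H = 7; −1 → 6 = G.
Latitude subsquare j = 9; +1 → 10 = k.

GM96xk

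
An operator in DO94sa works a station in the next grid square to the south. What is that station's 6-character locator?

DO93sx

Latitude subsquare a = 0; −1 → -1, wraps to 23 = x, carry into square.
Latitude square 4; −1 → 3.
The longitude characters are unchanged.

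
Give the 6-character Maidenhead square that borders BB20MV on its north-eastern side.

Longitude subsquare m = 12; +1 → 13 = n.
Latitude subsquare v = 21; +1 → 22 = w.

BB20nw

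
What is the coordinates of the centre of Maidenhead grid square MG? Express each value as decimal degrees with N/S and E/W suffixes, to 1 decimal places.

Field M=12, G=6: +12·20° lon, +6·10° lat → SW at lon 60°, lat -30°.
Cell spans 20° lon × 10° lat. Centre is SW corner plus half of each.
latitude 25.0° S, longitude 70.0° E.

25.0° S, 70.0° E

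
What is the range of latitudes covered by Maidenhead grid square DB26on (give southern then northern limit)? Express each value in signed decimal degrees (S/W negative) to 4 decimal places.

Field D=3, B=1: +3·20° lon, +1·10° lat → SW at lon -120°, lat -80°.
Square 2, 6: +2·2° lon, +6·1° lat → SW at lon -116°, lat -74°.
Subsquare o=14, n=13: +14·0.0833333° lon, +13·0.0416667° lat → SW at lon -114.833°, lat -73.4583°.
Cell spans 0.0833333° lon × 0.0416667° lat.
south -73.4583, north -73.4167.

-73.4583, -73.4167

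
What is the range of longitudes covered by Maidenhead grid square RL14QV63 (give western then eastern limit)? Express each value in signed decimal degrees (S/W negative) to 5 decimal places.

163.38333, 163.39167

Field R=17, L=11: +17·20° lon, +11·10° lat → SW at lon 160°, lat 20°.
Square 1, 4: +1·2° lon, +4·1° lat → SW at lon 162°, lat 24°.
Subsquare q=16, v=21: +16·0.0833333° lon, +21·0.0416667° lat → SW at lon 163.333°, lat 24.875°.
Extended square 6, 3: +6·0.00833333° lon, +3·0.00416667° lat → SW at lon 163.383°, lat 24.8875°.
Cell spans 0.00833333° lon × 0.00416667° lat.
west 163.38333, east 163.39167.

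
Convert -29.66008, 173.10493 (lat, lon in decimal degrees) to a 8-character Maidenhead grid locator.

RG60ni21

Add 180° to longitude and 90° to latitude: 353.10493, 60.33992.
Field (20°×10°, letters A–R): 353.10493/20 → 17 → R, 60.33992/10 → 6 → G; chars RG.
Square (2°×1°, digits 0–9): 13.10493/2 → 6, 0.33992/1 → 0; chars 60.
Subsquare (5′×2.5′, letters a–x): 1.10493/0.0833333 → 13 → n, 0.33992/0.0416667 → 8 → i; chars ni.
Extended square (30″×15″, digits 0–9): 0.02160/0.00833333 → 2, 0.00659/0.00416667 → 1; chars 21.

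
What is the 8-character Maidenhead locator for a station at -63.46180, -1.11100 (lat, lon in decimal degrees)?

IC96km69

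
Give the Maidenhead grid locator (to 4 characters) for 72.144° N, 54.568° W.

GQ22

Add 180° to longitude and 90° to latitude: 125.43, 162.14.
Field: lon ⌊125.43/20⌋ = 6 → G; lat ⌊162.14/10⌋ = 16 → Q.
Square: lon ⌊5.43/2⌋ = 2; lat ⌊2.14/1⌋ = 2.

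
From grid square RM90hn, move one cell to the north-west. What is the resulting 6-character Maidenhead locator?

RM90go

Longitude subsquare h = 7; −1 → 6 = g.
Latitude subsquare n = 13; +1 → 14 = o.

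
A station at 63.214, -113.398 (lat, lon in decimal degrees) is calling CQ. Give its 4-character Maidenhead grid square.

DP33

Shift to the Maidenhead origin (180°W, 90°S): lon 66.60, lat 153.21.
Field: lon ⌊66.60/20⌋ = 3 → D; lat ⌊153.21/10⌋ = 15 → P.
Square: lon ⌊6.60/2⌋ = 3; lat ⌊3.21/1⌋ = 3.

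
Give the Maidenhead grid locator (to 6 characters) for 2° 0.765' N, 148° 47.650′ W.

Add 180° to longitude and 90° to latitude: 31.2058, 92.0127.
Field (20°×10°, letters A–R): 31.2058/20 → 1 → B, 92.0127/10 → 9 → J; chars BJ.
Square (2°×1°, digits 0–9): 11.2058/2 → 5, 2.0127/1 → 2; chars 52.
Subsquare (5′×2.5′, letters a–x): 1.2058/0.0833333 → 14 → o, 0.0127/0.0416667 → 0 → a; chars oa.

BJ52oa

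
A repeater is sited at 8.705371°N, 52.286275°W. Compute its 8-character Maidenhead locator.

GJ38uq59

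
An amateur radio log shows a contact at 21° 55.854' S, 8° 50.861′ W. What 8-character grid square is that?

IG58nb86

Shift to the Maidenhead origin (180°W, 90°S): lon 171.15232, lat 68.06910.
Field: lon ⌊171.15232/20⌋ = 8 → I; lat ⌊68.06910/10⌋ = 6 → G.
Square: lon ⌊11.15232/2⌋ = 5; lat ⌊8.06910/1⌋ = 8.
Subsquare: lon ⌊1.15232/0.0833333⌋ = 13 → n; lat ⌊0.06910/0.0416667⌋ = 1 → b.
Extended square: lon ⌊0.06898/0.00833333⌋ = 8; lat ⌊0.02743/0.00416667⌋ = 6.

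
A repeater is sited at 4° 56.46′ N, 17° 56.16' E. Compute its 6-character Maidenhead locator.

JJ84xw

Offset from 180°W / 90°S: lon 197.9360°, lat 94.9410°.
Field: 197.9360/20 → 9 → J, 94.9410/10 → 9 → J; chars JJ.
Square: 17.9360/2 → 8, 4.9410/1 → 4; chars 84.
Subsquare: 1.9360/0.0833333 → 23 → x, 0.9410/0.0416667 → 22 → w; chars xw.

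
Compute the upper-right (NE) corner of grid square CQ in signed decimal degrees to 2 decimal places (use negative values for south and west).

80.00, -120.00

Field C=2, Q=16: +2·20° lon, +16·10° lat → SW at lon -140°, lat 70°.
Cell spans 20° lon × 10° lat. NE corner is SW corner plus one full cell.
latitude 80.00, longitude -120.00.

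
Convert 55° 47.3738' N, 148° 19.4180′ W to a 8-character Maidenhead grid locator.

Add 180° to longitude and 90° to latitude: 31.67637, 145.78956.
Field: lon ⌊31.67637/20⌋ = 1 → B; lat ⌊145.78956/10⌋ = 14 → O.
Square: lon ⌊11.67637/2⌋ = 5; lat ⌊5.78956/1⌋ = 5.
Subsquare: lon ⌊1.67637/0.0833333⌋ = 20 → u; lat ⌊0.78956/0.0416667⌋ = 18 → s.
Extended square: lon ⌊0.00970/0.00833333⌋ = 1; lat ⌊0.03956/0.00416667⌋ = 9.

BO55us19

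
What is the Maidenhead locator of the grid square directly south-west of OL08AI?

Longitude subsquare a = 0; −1 → -1, wraps to 23 = x, carry into square.
Longitude square 0; −1 → -1, wraps to 9, carry into field.
Longitude field O = 14; −1 → 13 = N.
Latitude subsquare i = 8; −1 → 7 = h.

NL98xh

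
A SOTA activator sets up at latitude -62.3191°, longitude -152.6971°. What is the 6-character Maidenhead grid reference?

BC37pq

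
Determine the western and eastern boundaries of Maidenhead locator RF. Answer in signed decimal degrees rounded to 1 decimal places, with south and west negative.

160.0, 180.0

Field R=17, F=5: +17·20° lon, +5·10° lat → SW at lon 160°, lat -40°.
Cell spans 20° lon × 10° lat.
west 160.0, east 180.0.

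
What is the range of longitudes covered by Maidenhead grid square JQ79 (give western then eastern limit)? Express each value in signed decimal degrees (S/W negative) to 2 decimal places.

14.00, 16.00

Field J=9, Q=16: +9·20° lon, +16·10° lat → SW at lon 0°, lat 70°.
Square 7, 9: +7·2° lon, +9·1° lat → SW at lon 14°, lat 79°.
Cell spans 2° lon × 1° lat.
west 14.00, east 16.00.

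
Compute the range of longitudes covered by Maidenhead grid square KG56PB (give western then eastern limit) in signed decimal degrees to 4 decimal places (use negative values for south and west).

31.2500, 31.3333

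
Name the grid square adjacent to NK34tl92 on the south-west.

Longitude extended square 9; −1 → 8.
Latitude extended square 2; −1 → 1.

NK34tl81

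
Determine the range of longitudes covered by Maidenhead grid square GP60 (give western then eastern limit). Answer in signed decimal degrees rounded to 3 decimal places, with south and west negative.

Field G=6, P=15: +6·20° lon, +15·10° lat → SW at lon -60°, lat 60°.
Square 6, 0: +6·2° lon, +0·1° lat → SW at lon -48°, lat 60°.
Cell spans 2° lon × 1° lat.
west -48.000, east -46.000.

-48.000, -46.000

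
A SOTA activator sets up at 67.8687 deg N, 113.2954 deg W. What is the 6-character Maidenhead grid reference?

DP37iu

Add 180° to longitude and 90° to latitude: 66.7046, 157.8687.
Field: 66.7046/20 → 3 → D, 157.8687/10 → 15 → P; chars DP.
Square: 6.7046/2 → 3, 7.8687/1 → 7; chars 37.
Subsquare: 0.7046/0.0833333 → 8 → i, 0.8687/0.0416667 → 20 → u; chars iu.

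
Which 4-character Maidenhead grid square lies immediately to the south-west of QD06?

Longitude square 0; −1 → -1, wraps to 9, carry into field.
Longitude field Q = 16; −1 → 15 = P.
Latitude square 6; −1 → 5.

PD95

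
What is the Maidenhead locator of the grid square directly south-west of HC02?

Longitude square 0; −1 → -1, wraps to 9, carry into field.
Longitude field H = 7; −1 → 6 = G.
Latitude square 2; −1 → 1.

GC91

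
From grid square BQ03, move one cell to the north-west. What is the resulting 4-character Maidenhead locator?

Longitude square 0; −1 → -1, wraps to 9, carry into field.
Longitude field B = 1; −1 → 0 = A.
Latitude square 3; +1 → 4.

AQ94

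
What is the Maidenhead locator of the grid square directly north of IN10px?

IN11pa

Latitude subsquare x = 23; +1 → 24, wraps to 0 = a, carry into square.
Latitude square 0; +1 → 1.
The longitude characters are unchanged.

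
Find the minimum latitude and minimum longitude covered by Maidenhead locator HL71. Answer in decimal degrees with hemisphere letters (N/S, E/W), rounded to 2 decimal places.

21.00° N, 26.00° W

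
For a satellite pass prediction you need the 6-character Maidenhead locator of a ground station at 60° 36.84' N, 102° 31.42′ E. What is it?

Offset from 180°W / 90°S: lon 282.5237°, lat 150.6140°.
Field: 282.5237/20 → 14 → O, 150.6140/10 → 15 → P; chars OP.
Square: 2.5237/2 → 1, 0.6140/1 → 0; chars 10.
Subsquare: 0.5237/0.0833333 → 6 → g, 0.6140/0.0416667 → 14 → o; chars go.

OP10go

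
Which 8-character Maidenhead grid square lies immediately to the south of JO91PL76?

JO91pl75

Latitude extended square 6; −1 → 5.
The longitude characters are unchanged.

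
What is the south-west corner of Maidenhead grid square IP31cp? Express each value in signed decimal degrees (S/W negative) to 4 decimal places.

61.6250, -13.8333

Field I=8, P=15: +8·20° lon, +15·10° lat → SW at lon -20°, lat 60°.
Square 3, 1: +3·2° lon, +1·1° lat → SW at lon -14°, lat 61°.
Subsquare c=2, p=15: +2·0.0833333° lon, +15·0.0416667° lat → SW at lon -13.8333°, lat 61.625°.
latitude 61.6250, longitude -13.8333.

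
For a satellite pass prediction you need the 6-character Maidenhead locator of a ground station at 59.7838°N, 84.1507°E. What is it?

NO29bs

Add 180° to longitude and 90° to latitude: 264.1507, 149.7838.
Field: lon ⌊264.1507/20⌋ = 13 → N; lat ⌊149.7838/10⌋ = 14 → O.
Square: lon ⌊4.1507/2⌋ = 2; lat ⌊9.7838/1⌋ = 9.
Subsquare: lon ⌊0.1507/0.0833333⌋ = 1 → b; lat ⌊0.7838/0.0416667⌋ = 18 → s.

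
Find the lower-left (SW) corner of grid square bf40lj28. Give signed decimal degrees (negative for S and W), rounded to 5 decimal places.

Field B=1, F=5: +1·20° lon, +5·10° lat → SW at lon -160°, lat -40°.
Square 4, 0: +4·2° lon, +0·1° lat → SW at lon -152°, lat -40°.
Subsquare l=11, j=9: +11·0.0833333° lon, +9·0.0416667° lat → SW at lon -151.083°, lat -39.625°.
Extended square 2, 8: +2·0.00833333° lon, +8·0.00416667° lat → SW at lon -151.067°, lat -39.5917°.
latitude -39.59167, longitude -151.06667.

-39.59167, -151.06667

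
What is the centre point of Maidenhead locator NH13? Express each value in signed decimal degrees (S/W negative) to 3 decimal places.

-16.500, 83.000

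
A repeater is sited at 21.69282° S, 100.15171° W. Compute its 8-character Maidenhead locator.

Shift to the Maidenhead origin (180°W, 90°S): lon 79.84829, lat 68.30718.
Field: lon ⌊79.84829/20⌋ = 3 → D; lat ⌊68.30718/10⌋ = 6 → G.
Square: lon ⌊19.84829/2⌋ = 9; lat ⌊8.30718/1⌋ = 8.
Subsquare: lon ⌊1.84829/0.0833333⌋ = 22 → w; lat ⌊0.30718/0.0416667⌋ = 7 → h.
Extended square: lon ⌊0.01496/0.00833333⌋ = 1; lat ⌊0.01551/0.00416667⌋ = 3.

DG98wh13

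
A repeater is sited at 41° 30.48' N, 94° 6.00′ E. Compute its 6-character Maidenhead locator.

NN71bm

Add 180° to longitude and 90° to latitude: 274.1000, 131.5080.
Field: 274.1000/20 → 13 → N, 131.5080/10 → 13 → N; chars NN.
Square: 14.1000/2 → 7, 1.5080/1 → 1; chars 71.
Subsquare: 0.1000/0.0833333 → 1 → b, 0.5080/0.0416667 → 12 → m; chars bm.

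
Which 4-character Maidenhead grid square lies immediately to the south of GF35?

GF34

Latitude square 5; −1 → 4.
The longitude characters are unchanged.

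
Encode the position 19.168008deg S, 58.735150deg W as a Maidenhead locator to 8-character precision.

GH00pt19

Shift to the Maidenhead origin (180°W, 90°S): lon 121.26485, lat 70.83199.
Field: 121.26485/20 → 6 → G, 70.83199/10 → 7 → H; chars GH.
Square: 1.26485/2 → 0, 0.83199/1 → 0; chars 00.
Subsquare: 1.26485/0.0833333 → 15 → p, 0.83199/0.0416667 → 19 → t; chars pt.
Extended square: 0.01485/0.00833333 → 1, 0.04033/0.00416667 → 9; chars 19.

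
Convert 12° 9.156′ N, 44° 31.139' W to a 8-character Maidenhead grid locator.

GK72rd76

Shift to the Maidenhead origin (180°W, 90°S): lon 135.48102, lat 102.15260.
Field: lon ⌊135.48102/20⌋ = 6 → G; lat ⌊102.15260/10⌋ = 10 → K.
Square: lon ⌊15.48102/2⌋ = 7; lat ⌊2.15260/1⌋ = 2.
Subsquare: lon ⌊1.48102/0.0833333⌋ = 17 → r; lat ⌊0.15260/0.0416667⌋ = 3 → d.
Extended square: lon ⌊0.06435/0.00833333⌋ = 7; lat ⌊0.02760/0.00416667⌋ = 6.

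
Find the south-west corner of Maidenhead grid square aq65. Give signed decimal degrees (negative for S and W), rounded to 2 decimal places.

Field A=0, Q=16: +0·20° lon, +16·10° lat → SW at lon -180°, lat 70°.
Square 6, 5: +6·2° lon, +5·1° lat → SW at lon -168°, lat 75°.
latitude 75.00, longitude -168.00.

75.00, -168.00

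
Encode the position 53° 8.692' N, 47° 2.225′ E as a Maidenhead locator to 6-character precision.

LO33md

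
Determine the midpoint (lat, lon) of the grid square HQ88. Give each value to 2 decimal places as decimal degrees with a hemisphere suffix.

Field H=7, Q=16: +7·20° lon, +16·10° lat → SW at lon -40°, lat 70°.
Square 8, 8: +8·2° lon, +8·1° lat → SW at lon -24°, lat 78°.
Cell spans 2° lon × 1° lat. Centre is SW corner plus half of each.
latitude 78.50° N, longitude 23.00° W.

78.50° N, 23.00° W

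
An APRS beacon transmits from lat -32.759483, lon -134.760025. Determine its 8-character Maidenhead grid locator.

Add 180° to longitude and 90° to latitude: 45.23997, 57.24052.
Field: lon ⌊45.23997/20⌋ = 2 → C; lat ⌊57.24052/10⌋ = 5 → F.
Square: lon ⌊5.23997/2⌋ = 2; lat ⌊7.24052/1⌋ = 7.
Subsquare: lon ⌊1.23997/0.0833333⌋ = 14 → o; lat ⌊0.24052/0.0416667⌋ = 5 → f.
Extended square: lon ⌊0.07331/0.00833333⌋ = 8; lat ⌊0.03218/0.00416667⌋ = 7.

CF27of87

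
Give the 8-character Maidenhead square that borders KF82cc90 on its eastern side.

Longitude extended square 9; +1 → 10, wraps to 0, carry into subsquare.
Longitude subsquare c = 2; +1 → 3 = d.
The latitude characters are unchanged.

KF82dc00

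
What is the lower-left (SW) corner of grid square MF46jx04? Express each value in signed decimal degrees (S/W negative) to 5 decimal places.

-33.02500, 68.75000

Field M=12, F=5: +12·20° lon, +5·10° lat → SW at lon 60°, lat -40°.
Square 4, 6: +4·2° lon, +6·1° lat → SW at lon 68°, lat -34°.
Subsquare j=9, x=23: +9·0.0833333° lon, +23·0.0416667° lat → SW at lon 68.75°, lat -33.0417°.
Extended square 0, 4: +0·0.00833333° lon, +4·0.00416667° lat → SW at lon 68.75°, lat -33.025°.
latitude -33.02500, longitude 68.75000.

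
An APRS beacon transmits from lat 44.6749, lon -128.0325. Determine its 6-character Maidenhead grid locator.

Shift to the Maidenhead origin (180°W, 90°S): lon 51.9675, lat 134.6749.
Field: 51.9675/20 → 2 → C, 134.6749/10 → 13 → N; chars CN.
Square: 11.9675/2 → 5, 4.6749/1 → 4; chars 54.
Subsquare: 1.9675/0.0833333 → 23 → x, 0.6749/0.0416667 → 16 → q; chars xq.

CN54xq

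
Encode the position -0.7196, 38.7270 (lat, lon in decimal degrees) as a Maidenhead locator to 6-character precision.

Add 180° to longitude and 90° to latitude: 218.7270, 89.2804.
Field: 218.7270/20 → 10 → K, 89.2804/10 → 8 → I; chars KI.
Square: 18.7270/2 → 9, 9.2804/1 → 9; chars 99.
Subsquare: 0.7270/0.0833333 → 8 → i, 0.2804/0.0416667 → 6 → g; chars ig.

KI99ig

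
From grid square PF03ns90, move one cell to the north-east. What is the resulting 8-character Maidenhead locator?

PF03os01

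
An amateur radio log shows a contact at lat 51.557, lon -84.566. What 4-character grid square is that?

Shift to the Maidenhead origin (180°W, 90°S): lon 95.43, lat 141.56.
Field (20°×10°, letters A–R): lon ⌊95.43/20⌋ = 4 → E; lat ⌊141.56/10⌋ = 14 → O.
Square (2°×1°, digits 0–9): lon ⌊15.43/2⌋ = 7; lat ⌊1.56/1⌋ = 1.

EO71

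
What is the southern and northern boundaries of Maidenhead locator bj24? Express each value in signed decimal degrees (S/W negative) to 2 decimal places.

Field B=1, J=9: +1·20° lon, +9·10° lat → SW at lon -160°, lat 0°.
Square 2, 4: +2·2° lon, +4·1° lat → SW at lon -156°, lat 4°.
Cell spans 2° lon × 1° lat.
south 4.00, north 5.00.

4.00, 5.00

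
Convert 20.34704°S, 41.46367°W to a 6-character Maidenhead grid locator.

Shift to the Maidenhead origin (180°W, 90°S): lon 138.5363, lat 69.6530.
Field: 138.5363/20 → 6 → G, 69.6530/10 → 6 → G; chars GG.
Square: 18.5363/2 → 9, 9.6530/1 → 9; chars 99.
Subsquare: 0.5363/0.0833333 → 6 → g, 0.6530/0.0416667 → 15 → p; chars gp.

GG99gp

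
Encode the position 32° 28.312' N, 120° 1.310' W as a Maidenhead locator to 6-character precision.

CM92xl

Offset from 180°W / 90°S: lon 59.9782°, lat 122.4719°.
Field: 59.9782/20 → 2 → C, 122.4719/10 → 12 → M; chars CM.
Square: 19.9782/2 → 9, 2.4719/1 → 2; chars 92.
Subsquare: 1.9782/0.0833333 → 23 → x, 0.4719/0.0416667 → 11 → l; chars xl.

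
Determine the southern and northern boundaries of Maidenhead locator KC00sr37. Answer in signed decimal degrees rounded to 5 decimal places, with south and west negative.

Field K=10, C=2: +10·20° lon, +2·10° lat → SW at lon 20°, lat -70°.
Square 0, 0: +0·2° lon, +0·1° lat → SW at lon 20°, lat -70°.
Subsquare s=18, r=17: +18·0.0833333° lon, +17·0.0416667° lat → SW at lon 21.5°, lat -69.2917°.
Extended square 3, 7: +3·0.00833333° lon, +7·0.00416667° lat → SW at lon 21.525°, lat -69.2625°.
Cell spans 0.00833333° lon × 0.00416667° lat.
south -69.26250, north -69.25833.

-69.26250, -69.25833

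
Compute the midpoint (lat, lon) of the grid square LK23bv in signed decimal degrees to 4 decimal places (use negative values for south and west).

13.8958, 44.1250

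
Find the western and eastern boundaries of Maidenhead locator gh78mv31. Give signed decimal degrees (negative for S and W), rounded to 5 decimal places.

-44.97500, -44.96667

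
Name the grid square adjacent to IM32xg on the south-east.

IM42af

Longitude subsquare x = 23; +1 → 24, wraps to 0 = a, carry into square.
Longitude square 3; +1 → 4.
Latitude subsquare g = 6; −1 → 5 = f.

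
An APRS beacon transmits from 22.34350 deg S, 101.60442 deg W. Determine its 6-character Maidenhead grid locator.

Shift to the Maidenhead origin (180°W, 90°S): lon 78.3956, lat 67.6565.
Field: 78.3956/20 → 3 → D, 67.6565/10 → 6 → G; chars DG.
Square: 18.3956/2 → 9, 7.6565/1 → 7; chars 97.
Subsquare: 0.3956/0.0833333 → 4 → e, 0.6565/0.0416667 → 15 → p; chars ep.

DG97ep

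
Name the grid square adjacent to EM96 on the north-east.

Longitude square 9; +1 → 10, wraps to 0, carry into field.
Longitude field E = 4; +1 → 5 = F.
Latitude square 6; +1 → 7.

FM07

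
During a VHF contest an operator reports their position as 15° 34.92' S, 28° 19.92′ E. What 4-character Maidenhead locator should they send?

KH44

Offset from 180°W / 90°S: lon 208.33°, lat 74.42°.
Field (20°×10°, letters A–R): 208.33/20 → 10 → K, 74.42/10 → 7 → H; chars KH.
Square (2°×1°, digits 0–9): 8.33/2 → 4, 4.42/1 → 4; chars 44.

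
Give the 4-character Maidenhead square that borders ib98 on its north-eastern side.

Longitude square 9; +1 → 10, wraps to 0, carry into field.
Longitude field I = 8; +1 → 9 = J.
Latitude square 8; +1 → 9.

JB09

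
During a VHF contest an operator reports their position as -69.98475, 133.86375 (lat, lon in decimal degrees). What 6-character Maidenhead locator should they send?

Add 180° to longitude and 90° to latitude: 313.8637, 20.0152.
Field: lon ⌊313.8637/20⌋ = 15 → P; lat ⌊20.0152/10⌋ = 2 → C.
Square: lon ⌊13.8637/2⌋ = 6; lat ⌊0.0152/1⌋ = 0.
Subsquare: lon ⌊1.8637/0.0833333⌋ = 22 → w; lat ⌊0.0152/0.0416667⌋ = 0 → a.

PC60wa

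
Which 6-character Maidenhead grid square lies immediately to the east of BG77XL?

Longitude subsquare x = 23; +1 → 24, wraps to 0 = a, carry into square.
Longitude square 7; +1 → 8.
The latitude characters are unchanged.

BG87al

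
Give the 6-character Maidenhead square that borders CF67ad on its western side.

CF57xd

Longitude subsquare a = 0; −1 → -1, wraps to 23 = x, carry into square.
Longitude square 6; −1 → 5.
The latitude characters are unchanged.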